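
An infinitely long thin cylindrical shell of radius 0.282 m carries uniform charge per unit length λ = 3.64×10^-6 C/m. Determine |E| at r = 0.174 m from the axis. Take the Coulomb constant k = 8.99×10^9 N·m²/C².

Coaxial Gaussian cylinder, radius r = 0.174 m, length L (r < 0.282 m, inside the shell).
All the surface charge lies outside this cylinder: Q_enc = 0, hence E = 0.

E = 0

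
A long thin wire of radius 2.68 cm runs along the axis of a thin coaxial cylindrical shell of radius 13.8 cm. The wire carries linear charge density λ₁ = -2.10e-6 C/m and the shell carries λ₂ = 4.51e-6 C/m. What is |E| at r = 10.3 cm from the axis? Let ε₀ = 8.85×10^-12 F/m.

Coaxial Gaussian cylinder, radius r = 10.3 cm, length L (between the conductors, 2.68 cm < r < 13.8 cm).
The shell at 13.8 cm lies outside the Gaussian surface, so λ_enc = λ₁ = -2.10×10^-6 C/m.
Gauss's law: E·2πrL = λ_enc L/ε₀.
E = |λ_enc|/(2πε₀r) = (2.10×10^-6)/(2π·8.85×10^-12·0.103) = 3.67×10^5 N/C.

|E| = 3.67e5 V/m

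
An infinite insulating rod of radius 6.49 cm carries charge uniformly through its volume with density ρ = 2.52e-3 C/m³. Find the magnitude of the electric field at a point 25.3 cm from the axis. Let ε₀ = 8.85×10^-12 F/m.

|E| ≈ 2.37×10^6 N/C

By cylindrical symmetry E is radial; use a coaxial Gaussian cylinder of radius 25.3 cm and length L (r > 6.49 cm, full cross-section enclosed).
λ_enc = ρ·πR² = (2.52×10^-3)π(0.0649)² = 3.335×10^-5 C/m.
Applying ∮E·dA = Q_enc/ε₀ with the end caps contributing no flux:
E = |λ_enc|/(2πε₀r) = (3.335e-5)/(2π·8.85×10^-12·0.253) = 2.37×10^6 N/C.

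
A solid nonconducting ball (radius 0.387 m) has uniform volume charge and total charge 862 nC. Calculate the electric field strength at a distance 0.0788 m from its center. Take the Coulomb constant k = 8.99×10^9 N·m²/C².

|E| ≈ 1.05e4 N/C

Take a concentric spherical Gaussian surface of radius r = 0.0788 m (r < R).
Only the charge within r is enclosed: Q_enc = Q·(r/R)³ = (862 nC)·(0.0788 m/0.387 m)³ = 7.277×10^-9 C.
Applying ∮E·dA = Q_enc/ε₀ with Φ = E(4πr²):
E = k|Q_enc|/r² = (8.99×10^9)(7.277e-9)/(0.0788)² = 1.05×10^4 N/C.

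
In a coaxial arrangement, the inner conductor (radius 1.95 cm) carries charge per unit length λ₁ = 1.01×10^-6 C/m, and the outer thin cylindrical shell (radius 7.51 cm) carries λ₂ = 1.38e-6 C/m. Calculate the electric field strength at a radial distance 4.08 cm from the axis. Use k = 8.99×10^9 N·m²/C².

Coaxial Gaussian cylinder, radius r = 4.08 cm, length L (between the conductors, 1.95 cm < r < 7.51 cm).
Only the inner wire is enclosed; the outer shell contributes nothing inside itself. λ_enc = λ₁ = 1.01×10^-6 C/m.
Gauss's law: E·2πrL = λ_enc L/ε₀.
E = 2k|λ_enc|/r = 2(8.99×10^9)(1.01e-6)/(0.0408) = 4.45×10^5 N/C.

E = 4.45×10^5 N/C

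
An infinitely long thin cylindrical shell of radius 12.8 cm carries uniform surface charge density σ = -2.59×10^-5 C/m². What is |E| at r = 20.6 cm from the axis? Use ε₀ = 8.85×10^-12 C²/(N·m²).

Take a coaxial cylindrical Gaussian surface of radius r = 20.6 cm and length L (r > 12.8 cm).
The whole shell is enclosed: λ_enc = σ·2πR = (-2.59×10^-5)·2π·(0.128) = -2.083×10^-5 C/m.
Since E is radial and uniform over the curved surface, Φ = E·2πrL = Q_enc/ε₀ = λ_enc L/ε₀.
E = |λ_enc|/(2πε₀r) = (2.083×10^-5)/(2π·8.85×10^-12·0.206) = 1.82×10^6 N/C.

1.82×10^6 V/m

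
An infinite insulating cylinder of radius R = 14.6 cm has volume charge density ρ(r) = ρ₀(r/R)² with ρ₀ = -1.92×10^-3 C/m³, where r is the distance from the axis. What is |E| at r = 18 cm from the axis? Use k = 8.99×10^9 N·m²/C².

By cylindrical symmetry E is radial; use a coaxial Gaussian cylinder of radius 18 cm and length L (r > R, full charge per length enclosed).
λ_enc = 2π ∫₀^R ρ₀(r'/R)^2 r' dr' = 2πρ₀R²/4 = -6.429e-5 C/m.
Applying ∮E·dA = Q_enc/ε₀ with the end caps contributing no flux:
E = 2k|λ_enc|/r = 2(8.99×10^9)(6.429×10^-5)/(0.18) = 6.42e6 N/C.

E = 6.42×10^6 N/C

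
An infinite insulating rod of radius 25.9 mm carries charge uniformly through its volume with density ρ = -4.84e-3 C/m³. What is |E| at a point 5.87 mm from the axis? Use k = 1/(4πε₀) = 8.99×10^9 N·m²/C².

|E| ≈ 1.60×10^6 N/C

Take a coaxial cylindrical Gaussian surface of radius r = 5.87 mm and length L (r < R).
Charge inside radius r per length L is ρ·πr²·L, so λ_enc = ρπr² = -5.239×10^-7 C/m.
Gauss's law: E·2πrL = λ_enc L/ε₀.
E = 2k|λ_enc|/r = 2(8.99×10^9)(5.239e-7)/(0.00587) = 1.60×10^6 N/C.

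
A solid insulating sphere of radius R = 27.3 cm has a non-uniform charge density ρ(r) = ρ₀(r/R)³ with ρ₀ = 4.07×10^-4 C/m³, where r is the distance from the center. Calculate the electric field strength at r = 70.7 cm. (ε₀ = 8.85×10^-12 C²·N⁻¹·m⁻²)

|E| ≈ 3.12×10^5 V/m

By spherical symmetry E is radial; choose a Gaussian sphere of radius r = 70.7 cm (r > R, all charge enclosed).
Q_enc = 4π ∫₀^R ρ₀(r'/R)^3 r'² dr' = 4πρ₀R³/6 = 1.734e-5 C.
Since E is radial and uniform over the Gaussian sphere, Φ = E·4πr² = Q_enc/ε₀.
E = |Q_enc|/(4πε₀r²) = (1.734e-5)/(4π·8.85×10^-12·(0.707)²) = 3.12e5 N/C.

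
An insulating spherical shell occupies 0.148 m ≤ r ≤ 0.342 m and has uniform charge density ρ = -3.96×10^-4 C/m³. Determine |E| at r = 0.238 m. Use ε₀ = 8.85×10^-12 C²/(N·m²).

Use a concentric Gaussian sphere at r = 0.238 m (within the shell material, 0.148 m < r < 0.342 m).
Only the shell between 0.148 m and r is enclosed: Q_enc = ρ·(4π/3)(r³ − a³) = (-3.96×10^-4)·(4π/3)·((0.238)³ − (0.148)³) = -1.698e-5 C.
Since E is radial and uniform over the Gaussian sphere, Φ = E·4πr² = Q_enc/ε₀.
E = |Q_enc|/(4πε₀r²) = (1.698×10^-5)/(4π·8.85×10^-12·(0.238)²) = 2.70×10^6 N/C.

E ≈ 2.70×10^6 N/C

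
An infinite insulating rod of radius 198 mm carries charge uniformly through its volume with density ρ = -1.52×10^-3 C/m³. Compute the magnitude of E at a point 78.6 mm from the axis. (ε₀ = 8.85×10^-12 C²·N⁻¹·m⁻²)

By cylindrical symmetry E is radial; use a coaxial Gaussian cylinder of radius 78.6 mm and length L (r < R).
Enclosed charge per unit length: λ_enc = ρ·πr² = (-1.52e-3)π(0.0786)² = -2.95e-5 C/m.
Applying ∮E·dA = Q_enc/ε₀ with the end caps contributing no flux:
E = |λ_enc|/(2πε₀r) = (2.95×10^-5)/(2π·8.85×10^-12·0.0786) = 6.75×10^6 N/C.

|E| ≈ 6.75×10^6 N/C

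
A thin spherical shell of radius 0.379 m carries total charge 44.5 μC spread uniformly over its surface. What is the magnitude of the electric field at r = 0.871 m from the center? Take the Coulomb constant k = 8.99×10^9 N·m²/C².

|E| = 5.27×10^5 N/C

Take a concentric spherical Gaussian surface of radius r = 0.871 m (r > 0.379 m).
The entire shell is enclosed: Q_enc = 4.45×10^-5 C.
By Gauss's law, ∮E·dA = E·4πr² = Q_enc/ε₀.
E = k|Q_enc|/r² = (8.99×10^9)(4.45e-5)/(0.871)² = 5.27×10^5 N/C.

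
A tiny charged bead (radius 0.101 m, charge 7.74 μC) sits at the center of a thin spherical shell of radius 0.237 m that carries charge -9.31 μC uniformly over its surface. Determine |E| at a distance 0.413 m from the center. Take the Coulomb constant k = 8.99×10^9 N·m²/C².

Take a concentric spherical Gaussian surface of radius r = 0.413 m (r > 0.237 m, enclosing both).
Q_enc = (7.74 μC) + (-9.31 μC) = -1.57×10^-6 C.
By Gauss's law, ∮E·dA = E·4πr² = Q_enc/ε₀.
E = k|Q_enc|/r² = (8.99×10^9)(1.57×10^-6)/(0.413)² = 8.27×10^4 N/C.

E ≈ 8.27e4 V/m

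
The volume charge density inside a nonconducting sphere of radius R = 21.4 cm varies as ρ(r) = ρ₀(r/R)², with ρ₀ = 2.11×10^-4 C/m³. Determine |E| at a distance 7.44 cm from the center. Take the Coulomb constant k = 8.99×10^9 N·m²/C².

E = 4.29e4 N/C

Use a concentric Gaussian sphere at r = 7.44 cm (r < R).
Integrate the density: Q_enc = 4π ∫₀^r ρ₀(r'/R)^2 r'² dr' = 4πρ₀ r^5/(5·R²) = 2.64×10^-8 C.
Gauss's law: E·4πr² = Q_enc/ε₀.
E = k|Q_enc|/r² = (8.99×10^9)(2.64×10^-8)/(0.0744)² = 4.29×10^4 N/C.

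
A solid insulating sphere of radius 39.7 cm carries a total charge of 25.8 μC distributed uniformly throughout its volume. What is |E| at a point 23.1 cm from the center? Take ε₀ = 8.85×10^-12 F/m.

Use a concentric Gaussian sphere at r = 23.1 cm (r < R).
For a uniform sphere the enclosed fraction is (r/R)³, so Q_enc = (25.8 μC)(0.231/0.397)³ = 5.083e-6 C.
Since E is radial and uniform over the Gaussian sphere, Φ = E·4πr² = Q_enc/ε₀.
E = |Q_enc|/(4πε₀r²) = (5.083×10^-6)/(4π·8.85×10^-12·(0.231)²) = 8.56×10^5 N/C.

E ≈ 8.56×10^5 V/m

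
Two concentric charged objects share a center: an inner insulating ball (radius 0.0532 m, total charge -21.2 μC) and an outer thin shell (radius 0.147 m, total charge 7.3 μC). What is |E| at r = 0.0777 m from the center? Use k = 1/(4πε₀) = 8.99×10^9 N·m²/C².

|E| ≈ 3.16×10^7 V/m

By spherical symmetry E is radial; choose a Gaussian sphere of radius r = 0.0777 m (between the bodies, 0.0532 m < r < 0.147 m).
Only the inner charge is enclosed; the outer shell contributes nothing inside itself. Q_enc = -21.2 μC = -2.12×10^-5 C.
Applying ∮E·dA = Q_enc/ε₀ with Φ = E(4πr²):
E = k|Q_enc|/r² = (8.99×10^9)(2.12×10^-5)/(0.0777)² = 3.16×10^7 N/C.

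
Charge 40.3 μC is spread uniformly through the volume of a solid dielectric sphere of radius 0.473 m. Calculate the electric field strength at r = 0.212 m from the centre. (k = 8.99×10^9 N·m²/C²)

Take a concentric spherical Gaussian surface of radius r = 0.212 m (r < R).
Only the charge within r is enclosed: Q_enc = Q·(r/R)³ = (40.3 μC)·(0.212 m/0.473 m)³ = 3.629e-6 C.
By Gauss's law, ∮E·dA = E·4πr² = Q_enc/ε₀.
E = k|Q_enc|/r² = (8.99×10^9)(3.629e-6)/(0.212)² = 7.26×10^5 N/C.

|E| ≈ 7.26×10^5 V/m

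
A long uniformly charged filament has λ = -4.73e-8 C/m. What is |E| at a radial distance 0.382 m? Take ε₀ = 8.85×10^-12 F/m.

|E| = 2.23e3 V/m

By cylindrical symmetry E is radial; use a coaxial Gaussian cylinder of radius 0.382 m and length L.
Q_enc = λL, so λ_enc = -4.73×10^-8 C/m.
By Gauss's law (flux through the curved wall only), E·2πrL = λ_enc L/ε₀.
E = |λ_enc|/(2πε₀r) = (4.73×10^-8)/(2π·8.85×10^-12·0.382) = 2.23×10^3 N/C.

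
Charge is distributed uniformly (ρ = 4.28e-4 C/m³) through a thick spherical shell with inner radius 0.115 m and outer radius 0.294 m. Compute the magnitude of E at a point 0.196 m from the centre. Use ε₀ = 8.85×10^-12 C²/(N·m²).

Symmetry ⇒ E = E(r) r̂. Gaussian sphere of radius r = 0.196 m (within the shell material, 0.115 m < r < 0.294 m).
Enclosed charge is the volume from a to r: Q_enc = (4π/3)ρ(r³ − a³) = 1.077×10^-5 C.
Applying ∮E·dA = Q_enc/ε₀ with Φ = E(4πr²):
E = |Q_enc|/(4πε₀r²) = (1.077e-5)/(4π·8.85×10^-12·(0.196)²) = 2.52×10^6 N/C.

E ≈ 2.52×10^6 N/C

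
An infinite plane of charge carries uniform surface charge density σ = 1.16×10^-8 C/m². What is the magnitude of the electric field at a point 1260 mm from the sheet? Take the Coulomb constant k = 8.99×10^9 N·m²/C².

655 N/C

The symmetry is planar: E is normal to the sheet and the same magnitude on both sides. Take a pillbox straddling the sheet with end-cap area A.
Flux Φ = 2EA and Q_enc = σA, so 2EA = σA/ε₀ ⇒ E = |σ|/(2ε₀), independent of distance.
E = 2πk|σ| = 2π(8.99×10^9)(1.16e-8) = 655 N/C.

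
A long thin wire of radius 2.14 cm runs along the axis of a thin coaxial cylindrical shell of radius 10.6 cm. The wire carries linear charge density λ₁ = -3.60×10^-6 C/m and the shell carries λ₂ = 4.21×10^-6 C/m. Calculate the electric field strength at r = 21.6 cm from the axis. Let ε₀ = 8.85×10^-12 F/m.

|E| ≈ 5.08e4 N/C

Coaxial Gaussian cylinder, radius r = 21.6 cm, length L (r > 10.6 cm, enclosing both).
λ_enc = λ₁ + λ₂ = (-3.60e-6) + (4.21×10^-6) = 6.10×10^-7 C/m.
Since E is radial and uniform over the curved surface, Φ = E·2πrL = Q_enc/ε₀ = λ_enc L/ε₀.
E = |λ_enc|/(2πε₀r) = (6.10×10^-7)/(2π·8.85×10^-12·0.216) = 5.08×10^4 N/C.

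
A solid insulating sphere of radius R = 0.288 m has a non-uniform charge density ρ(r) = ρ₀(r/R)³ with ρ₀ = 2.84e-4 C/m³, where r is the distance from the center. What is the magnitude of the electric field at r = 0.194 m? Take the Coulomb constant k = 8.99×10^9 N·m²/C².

|E| = 3.17e5 V/m

Take a concentric spherical Gaussian surface of radius r = 0.194 m (r < R).
Q_enc = ∫₀^r ρ(r')·4πr'² dr' = (4πρ₀/R³) ∫₀^r r'^5 dr' = 4πρ₀ r^6/(6·R³) = 1.327×10^-6 C.
Gauss's law: E·4πr² = Q_enc/ε₀.
E = k|Q_enc|/r² = (8.99×10^9)(1.327×10^-6)/(0.194)² = 3.17e5 N/C.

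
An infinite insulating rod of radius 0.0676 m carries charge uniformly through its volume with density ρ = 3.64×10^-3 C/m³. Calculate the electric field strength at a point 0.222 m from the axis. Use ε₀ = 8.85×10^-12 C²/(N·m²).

|E| ≈ 4.23×10^6 N/C

Take a coaxial cylindrical Gaussian surface of radius r = 0.222 m and length L (r > 0.0676 m, full cross-section enclosed).
λ_enc = ρ·πR² = (3.64×10^-3)π(0.0676)² = 5.226×10^-5 C/m.
Applying ∮E·dA = Q_enc/ε₀ with the end caps contributing no flux:
E = |λ_enc|/(2πε₀r) = (5.226e-5)/(2π·8.85×10^-12·0.222) = 4.23e6 N/C.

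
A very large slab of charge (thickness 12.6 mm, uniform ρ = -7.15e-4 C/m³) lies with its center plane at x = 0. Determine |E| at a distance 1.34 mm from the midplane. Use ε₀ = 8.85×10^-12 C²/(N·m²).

By symmetry E is perpendicular to the slab. A Gaussian pillbox from −1.34 mm to +1.34 mm (face area A) lies entirely within the slab.
Q_enc = ρ·(2x)·A and flux = 2EA, so 2EA = 2ρxA/ε₀ ⇒ E = |ρ|x/ε₀.
E = (7.15e-4)(0.00134)/(8.85×10^-12) = 1.08×10^5 N/C.

|E| ≈ 1.08×10^5 N/C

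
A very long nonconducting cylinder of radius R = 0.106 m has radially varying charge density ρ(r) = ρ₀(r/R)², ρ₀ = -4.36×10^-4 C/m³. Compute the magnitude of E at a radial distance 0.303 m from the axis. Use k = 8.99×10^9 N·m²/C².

|E| = 4.57×10^5 V/m

Choose a coaxial cylinder of radius r = 0.303 m (arbitrary length L) as the Gaussian surface (r > R, full charge per length enclosed).
λ_enc = 2π ∫₀^R ρ₀(r'/R)^2 r' dr' = 2πρ₀R²/4 = -7.695e-6 C/m.
By Gauss's law (flux through the curved wall only), E·2πrL = λ_enc L/ε₀.
E = 2k|λ_enc|/r = 2(8.99×10^9)(7.695×10^-6)/(0.303) = 4.57e5 N/C.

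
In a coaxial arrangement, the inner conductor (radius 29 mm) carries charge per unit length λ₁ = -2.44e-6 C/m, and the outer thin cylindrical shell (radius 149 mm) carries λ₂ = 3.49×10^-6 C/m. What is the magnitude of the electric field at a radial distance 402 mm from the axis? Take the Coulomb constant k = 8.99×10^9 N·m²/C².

Take a coaxial cylindrical Gaussian surface of radius r = 402 mm and length L (r > 149 mm, enclosing both).
λ_enc = λ₁ + λ₂ = (-2.44×10^-6) + (3.49×10^-6) = 1.05×10^-6 C/m.
Applying ∮E·dA = Q_enc/ε₀ with the end caps contributing no flux:
E = 2k|λ_enc|/r = 2(8.99×10^9)(1.05×10^-6)/(0.402) = 4.70×10^4 N/C.

|E| = 4.70×10^4 N/C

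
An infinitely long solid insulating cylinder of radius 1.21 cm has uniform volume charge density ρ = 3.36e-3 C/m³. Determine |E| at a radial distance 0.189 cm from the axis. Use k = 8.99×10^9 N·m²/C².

|E| ≈ 3.59×10^5 V/m

By cylindrical symmetry E is radial; use a coaxial Gaussian cylinder of radius 0.189 cm and length L (r < R).
Enclosed charge per unit length: λ_enc = ρ·πr² = (3.36e-3)π(0.00189)² = 3.771×10^-8 C/m.
Gauss's law: E·2πrL = λ_enc L/ε₀.
E = 2k|λ_enc|/r = 2(8.99×10^9)(3.771e-8)/(0.00189) = 3.59×10^5 N/C.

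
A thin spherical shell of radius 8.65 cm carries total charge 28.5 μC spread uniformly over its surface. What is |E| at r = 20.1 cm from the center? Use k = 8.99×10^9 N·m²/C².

6.34e6 N/C

Take a concentric spherical Gaussian surface of radius r = 20.1 cm (r > 8.65 cm).
The entire shell is enclosed: Q_enc = 2.85e-5 C.
Gauss's law: E·4πr² = Q_enc/ε₀.
E = k|Q_enc|/r² = (8.99×10^9)(2.85e-5)/(0.201)² = 6.34×10^6 N/C.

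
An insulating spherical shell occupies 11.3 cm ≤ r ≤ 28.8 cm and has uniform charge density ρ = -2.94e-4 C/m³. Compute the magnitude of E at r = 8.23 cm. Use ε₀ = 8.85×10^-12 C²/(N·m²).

|E| = 0 N/C

Symmetry ⇒ E = E(r) r̂. Gaussian sphere of radius r = 8.23 cm (r < 11.3 cm, inside the empty cavity).
Q_enc = 0 (all charge lies at larger r); Gauss's law gives E = 0.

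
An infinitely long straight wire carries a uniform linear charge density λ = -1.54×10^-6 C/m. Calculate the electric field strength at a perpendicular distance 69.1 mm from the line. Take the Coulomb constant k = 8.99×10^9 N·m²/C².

E = 4.01e5 N/C

Choose a coaxial cylinder of radius r = 69.1 mm (arbitrary length L) as the Gaussian surface.
Q_enc = λL, so λ_enc = -1.54×10^-6 C/m.
Since E is radial and uniform over the curved surface, Φ = E·2πrL = Q_enc/ε₀ = λ_enc L/ε₀.
E = 2k|λ_enc|/r = 2(8.99×10^9)(1.54e-6)/(0.0691) = 4.01×10^5 N/C.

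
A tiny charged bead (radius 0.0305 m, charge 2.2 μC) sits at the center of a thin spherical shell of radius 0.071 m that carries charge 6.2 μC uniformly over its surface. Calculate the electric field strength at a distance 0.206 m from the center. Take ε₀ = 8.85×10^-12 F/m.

|E| ≈ 1.78×10^6 N/C

Take a concentric spherical Gaussian surface of radius r = 0.206 m (r > 0.071 m, enclosing both).
Q_enc = (2.2 μC) + (6.2 μC) = 8.40e-6 C.
Applying ∮E·dA = Q_enc/ε₀ with Φ = E(4πr²):
E = |Q_enc|/(4πε₀r²) = (8.40×10^-6)/(4π·8.85×10^-12·(0.206)²) = 1.78e6 N/C.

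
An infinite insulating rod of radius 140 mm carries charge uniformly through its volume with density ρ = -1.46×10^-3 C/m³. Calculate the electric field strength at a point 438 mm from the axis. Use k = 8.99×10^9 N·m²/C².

E ≈ 3.69×10^6 V/m

By cylindrical symmetry E is radial; use a coaxial Gaussian cylinder of radius 438 mm and length L (r > 140 mm, full cross-section enclosed).
λ_enc = ρ·πR² = (-1.46×10^-3)π(0.14)² = -8.99×10^-5 C/m.
By Gauss's law (flux through the curved wall only), E·2πrL = λ_enc L/ε₀.
E = 2k|λ_enc|/r = 2(8.99×10^9)(8.99e-5)/(0.438) = 3.69e6 N/C.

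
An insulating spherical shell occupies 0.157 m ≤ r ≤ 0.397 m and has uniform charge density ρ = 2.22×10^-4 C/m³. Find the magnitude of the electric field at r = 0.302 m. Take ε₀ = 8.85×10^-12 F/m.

By spherical symmetry E is radial; choose a Gaussian sphere of radius r = 0.302 m (within the shell material, 0.157 m < r < 0.397 m).
Only the shell between 0.157 m and r is enclosed: Q_enc = ρ·(4π/3)(r³ − a³) = (2.22×10^-4)·(4π/3)·((0.302)³ − (0.157)³) = 2.201e-5 C.
Gauss's law: E·4πr² = Q_enc/ε₀.
E = |Q_enc|/(4πε₀r²) = (2.201×10^-5)/(4π·8.85×10^-12·(0.302)²) = 2.17×10^6 N/C.

2.17×10^6 V/m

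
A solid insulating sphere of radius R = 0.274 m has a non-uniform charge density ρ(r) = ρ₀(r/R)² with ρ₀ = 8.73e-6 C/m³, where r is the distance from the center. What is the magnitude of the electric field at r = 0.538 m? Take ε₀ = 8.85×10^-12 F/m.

Take a concentric spherical Gaussian surface of radius r = 0.538 m (r > R, all charge enclosed).
Q_enc = 4π ∫₀^R ρ₀(r'/R)^2 r'² dr' = 4πρ₀R³/5 = 4.513e-7 C.
By Gauss's law, ∮E·dA = E·4πr² = Q_enc/ε₀.
E = |Q_enc|/(4πε₀r²) = (4.513×10^-7)/(4π·8.85×10^-12·(0.538)²) = 1.40×10^4 N/C.

|E| ≈ 1.40×10^4 N/C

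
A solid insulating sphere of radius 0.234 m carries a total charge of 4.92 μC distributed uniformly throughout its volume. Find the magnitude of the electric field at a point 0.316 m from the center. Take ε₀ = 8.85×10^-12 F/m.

Symmetry ⇒ E = E(r) r̂. Gaussian sphere of radius r = 0.316 m (r > R, so the entire charge is enclosed).
Q_enc = 4.92 μC = 4.92e-6 C.
Gauss's law: E·4πr² = Q_enc/ε₀.
E = |Q_enc|/(4πε₀r²) = (4.92×10^-6)/(4π·8.85×10^-12·(0.316)²) = 4.43×10^5 N/C.

|E| ≈ 4.43×10^5 V/m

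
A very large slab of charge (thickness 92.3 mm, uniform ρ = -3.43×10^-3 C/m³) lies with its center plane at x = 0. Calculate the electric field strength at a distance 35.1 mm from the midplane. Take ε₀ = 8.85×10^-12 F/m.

E ≈ 1.36×10^7 N/C

By symmetry E is perpendicular to the slab. A Gaussian pillbox from −35.1 mm to +35.1 mm (face area A) lies entirely within the slab.
Q_enc = ρ·(2x)·A and flux = 2EA, so 2EA = 2ρxA/ε₀ ⇒ E = |ρ|x/ε₀.
E = (3.43e-3)(0.0351)/(8.85×10^-12) = 1.36×10^7 N/C.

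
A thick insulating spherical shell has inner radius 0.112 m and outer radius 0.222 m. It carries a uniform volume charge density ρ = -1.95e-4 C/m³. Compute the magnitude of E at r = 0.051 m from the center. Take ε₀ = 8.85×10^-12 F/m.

By spherical symmetry E is radial; choose a Gaussian sphere of radius r = 0.051 m (r < 0.112 m, inside the empty cavity).
Q_enc = 0 (all charge lies at larger r); Gauss's law gives E = 0.

E = 0 (no enclosed charge)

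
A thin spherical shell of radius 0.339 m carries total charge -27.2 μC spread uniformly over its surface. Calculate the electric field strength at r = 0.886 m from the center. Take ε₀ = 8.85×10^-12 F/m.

Take a concentric spherical Gaussian surface of radius r = 0.886 m (r > 0.339 m).
The entire shell is enclosed: Q_enc = -2.72×10^-5 C.
Applying ∮E·dA = Q_enc/ε₀ with Φ = E(4πr²):
E = |Q_enc|/(4πε₀r²) = (2.72×10^-5)/(4π·8.85×10^-12·(0.886)²) = 3.12×10^5 N/C.

E = 3.12e5 N/C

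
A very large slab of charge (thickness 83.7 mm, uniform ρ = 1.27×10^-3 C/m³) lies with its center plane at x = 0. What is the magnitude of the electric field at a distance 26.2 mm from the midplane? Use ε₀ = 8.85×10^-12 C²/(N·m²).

By symmetry E is perpendicular to the slab. A Gaussian pillbox from −26.2 mm to +26.2 mm (face area A) lies entirely within the slab.
Q_enc = ρ·(2x)·A and flux = 2EA, so 2EA = 2ρxA/ε₀ ⇒ E = |ρ|x/ε₀.
E = (1.27e-3)(0.0262)/(8.85×10^-12) = 3.76e6 N/C.

3.76e6 V/m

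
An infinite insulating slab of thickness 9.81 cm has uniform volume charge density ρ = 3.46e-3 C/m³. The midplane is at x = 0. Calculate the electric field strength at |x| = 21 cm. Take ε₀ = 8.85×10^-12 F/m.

1.92e7 V/m

The point |x| = 21 cm lies outside the slab (half-thickness 0.04905 m). A symmetric pillbox spanning the full slab encloses Q_enc = ρ·d·A.
Flux = 2EA ⇒ E = |ρ|d/(2ε₀), independent of distance outside.
E = (3.46×10^-3)(0.0981)/(2·8.85×10^-12) = 1.92e7 N/C.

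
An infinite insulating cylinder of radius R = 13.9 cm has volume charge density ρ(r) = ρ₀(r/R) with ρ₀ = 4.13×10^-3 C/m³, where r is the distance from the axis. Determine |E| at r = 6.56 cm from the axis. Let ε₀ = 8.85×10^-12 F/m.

|E| = 4.82×10^6 N/C

Coaxial Gaussian cylinder, radius r = 6.56 cm, length L (r < R).
λ_enc = ∫₀^r ρ(r')·2πr' dr' = (2πρ₀/R)·r^3/3 = 1.757e-5 C/m.
Applying ∮E·dA = Q_enc/ε₀ with the end caps contributing no flux:
E = |λ_enc|/(2πε₀r) = (1.757×10^-5)/(2π·8.85×10^-12·0.0656) = 4.82e6 N/C.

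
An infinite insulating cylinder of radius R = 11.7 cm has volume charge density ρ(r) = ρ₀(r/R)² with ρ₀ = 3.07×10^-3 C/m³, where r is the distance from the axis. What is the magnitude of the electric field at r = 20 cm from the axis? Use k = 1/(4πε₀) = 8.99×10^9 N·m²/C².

Coaxial Gaussian cylinder, radius r = 20 cm, length L (r > R, full charge per length enclosed).
λ_enc = 2π ∫₀^R ρ₀(r'/R)^2 r' dr' = 2πρ₀R²/4 = 6.601e-5 C/m.
Gauss's law: E·2πrL = λ_enc L/ε₀.
E = 2k|λ_enc|/r = 2(8.99×10^9)(6.601×10^-5)/(0.2) = 5.93×10^6 N/C.

E = 5.93×10^6 N/C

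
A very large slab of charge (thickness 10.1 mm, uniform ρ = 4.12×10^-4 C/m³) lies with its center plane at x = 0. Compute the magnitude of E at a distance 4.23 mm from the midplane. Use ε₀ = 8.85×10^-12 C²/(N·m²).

By symmetry E is perpendicular to the slab. A Gaussian pillbox from −4.23 mm to +4.23 mm (face area A) lies entirely within the slab.
Q_enc = ρ·(2x)·A and flux = 2EA, so 2EA = 2ρxA/ε₀ ⇒ E = |ρ|x/ε₀.
E = (4.12×10^-4)(0.00423)/(8.85×10^-12) = 1.97×10^5 N/C.

E = 1.97e5 N/C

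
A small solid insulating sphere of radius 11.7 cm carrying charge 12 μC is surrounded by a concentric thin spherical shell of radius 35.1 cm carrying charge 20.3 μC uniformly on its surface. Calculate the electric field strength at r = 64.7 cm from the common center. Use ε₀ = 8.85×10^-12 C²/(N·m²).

Symmetry ⇒ E = E(r) r̂. Gaussian sphere of radius r = 64.7 cm (r > 35.1 cm, enclosing both).
Q_enc = (12 μC) + (20.3 μC) = 3.23×10^-5 C.
Since E is radial and uniform over the Gaussian sphere, Φ = E·4πr² = Q_enc/ε₀.
E = |Q_enc|/(4πε₀r²) = (3.23×10^-5)/(4π·8.85×10^-12·(0.647)²) = 6.94e5 N/C.

E = 6.94×10^5 N/C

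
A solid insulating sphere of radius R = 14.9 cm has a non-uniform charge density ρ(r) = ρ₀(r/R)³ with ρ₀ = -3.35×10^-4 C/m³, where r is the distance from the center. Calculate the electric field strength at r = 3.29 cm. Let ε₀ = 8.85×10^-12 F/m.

Symmetry ⇒ E = E(r) r̂. Gaussian sphere of radius r = 3.29 cm (r < R).
Integrate the density: Q_enc = 4π ∫₀^r ρ₀(r'/R)^3 r'² dr' = 4πρ₀ r^6/(6·R³) = -2.69×10^-10 C.
Gauss's law: E·4πr² = Q_enc/ε₀.
E = |Q_enc|/(4πε₀r²) = (2.69×10^-10)/(4π·8.85×10^-12·(0.0329)²) = 2.23×10^3 N/C.

|E| = 2.23×10^3 N/C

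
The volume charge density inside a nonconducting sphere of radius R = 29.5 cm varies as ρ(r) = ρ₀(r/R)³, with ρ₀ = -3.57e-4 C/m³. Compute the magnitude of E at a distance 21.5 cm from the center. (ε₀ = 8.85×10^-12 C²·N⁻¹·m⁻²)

Use a concentric Gaussian sphere at r = 21.5 cm (r < R).
Q_enc = ∫₀^r ρ(r')·4πr'² dr' = (4πρ₀/R³) ∫₀^r r'^5 dr' = 4πρ₀ r^6/(6·R³) = -2.877e-6 C.
Applying ∮E·dA = Q_enc/ε₀ with Φ = E(4πr²):
E = |Q_enc|/(4πε₀r²) = (2.877e-6)/(4π·8.85×10^-12·(0.215)²) = 5.60×10^5 N/C.

E ≈ 5.60×10^5 N/C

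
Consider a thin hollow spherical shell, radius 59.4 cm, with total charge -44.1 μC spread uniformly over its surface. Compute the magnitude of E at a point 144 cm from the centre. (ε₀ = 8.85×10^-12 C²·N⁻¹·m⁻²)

|E| = 1.91×10^5 N/C

Use a concentric Gaussian sphere at r = 144 cm (r > 59.4 cm).
The entire shell is enclosed: Q_enc = -4.41×10^-5 C.
Applying ∮E·dA = Q_enc/ε₀ with Φ = E(4πr²):
E = |Q_enc|/(4πε₀r²) = (4.41×10^-5)/(4π·8.85×10^-12·(1.44)²) = 1.91e5 N/C.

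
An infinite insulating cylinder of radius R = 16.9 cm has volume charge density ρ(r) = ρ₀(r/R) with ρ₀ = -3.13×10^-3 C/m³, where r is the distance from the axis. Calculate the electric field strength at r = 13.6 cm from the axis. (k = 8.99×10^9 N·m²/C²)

|E| = 1.29e7 N/C

By cylindrical symmetry E is radial; use a coaxial Gaussian cylinder of radius 13.6 cm and length L (r < R).
λ_enc = ∫₀^r ρ(r')·2πr' dr' = (2πρ₀/R)·r^3/3 = -9.757e-5 C/m.
By Gauss's law (flux through the curved wall only), E·2πrL = λ_enc L/ε₀.
E = 2k|λ_enc|/r = 2(8.99×10^9)(9.757e-5)/(0.136) = 1.29×10^7 N/C.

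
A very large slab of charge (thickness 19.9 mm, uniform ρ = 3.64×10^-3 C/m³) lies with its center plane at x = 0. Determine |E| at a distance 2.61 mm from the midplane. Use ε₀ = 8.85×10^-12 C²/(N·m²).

By symmetry E is perpendicular to the slab. A Gaussian pillbox from −2.61 mm to +2.61 mm (face area A) lies entirely within the slab.
Q_enc = ρ·(2x)·A and flux = 2EA, so 2EA = 2ρxA/ε₀ ⇒ E = |ρ|x/ε₀.
E = (3.64×10^-3)(0.00261)/(8.85×10^-12) = 1.07×10^6 N/C.

|E| = 1.07×10^6 N/C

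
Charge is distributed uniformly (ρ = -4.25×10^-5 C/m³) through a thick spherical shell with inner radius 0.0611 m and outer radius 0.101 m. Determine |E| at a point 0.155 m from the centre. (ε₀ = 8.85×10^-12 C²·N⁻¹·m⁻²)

E = 5.34×10^4 N/C

By spherical symmetry E is radial; choose a Gaussian sphere of radius r = 0.155 m (r > 0.101 m, enclosing the whole shell).
Q_enc = ρ·(4π/3)(b³ − a³) = (-4.25e-5)·(4π/3)·((0.101)³ − (0.0611)³) = -1.428×10^-7 C.
Since E is radial and uniform over the Gaussian sphere, Φ = E·4πr² = Q_enc/ε₀.
E = |Q_enc|/(4πε₀r²) = (1.428×10^-7)/(4π·8.85×10^-12·(0.155)²) = 5.34×10^4 N/C.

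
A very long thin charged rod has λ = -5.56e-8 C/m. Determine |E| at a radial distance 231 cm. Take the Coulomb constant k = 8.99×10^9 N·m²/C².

|E| ≈ 433 V/m

Choose a coaxial cylinder of radius r = 231 cm (arbitrary length L) as the Gaussian surface.
Q_enc = λL, so λ_enc = -5.56×10^-8 C/m.
Gauss's law: E·2πrL = λ_enc L/ε₀.
E = 2k|λ_enc|/r = 2(8.99×10^9)(5.56×10^-8)/(2.31) = 433 N/C.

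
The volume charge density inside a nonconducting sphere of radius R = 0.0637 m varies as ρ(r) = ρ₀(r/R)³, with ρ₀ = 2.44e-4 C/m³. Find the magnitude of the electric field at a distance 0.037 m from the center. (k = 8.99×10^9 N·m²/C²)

E = 3.33e4 N/C

Take a concentric spherical Gaussian surface of radius r = 0.037 m (r < R).
Integrate the density: Q_enc = 4π ∫₀^r ρ₀(r'/R)^3 r'² dr' = 4πρ₀ r^6/(6·R³) = 5.073×10^-9 C.
Applying ∮E·dA = Q_enc/ε₀ with Φ = E(4πr²):
E = k|Q_enc|/r² = (8.99×10^9)(5.073e-9)/(0.037)² = 3.33×10^4 N/C.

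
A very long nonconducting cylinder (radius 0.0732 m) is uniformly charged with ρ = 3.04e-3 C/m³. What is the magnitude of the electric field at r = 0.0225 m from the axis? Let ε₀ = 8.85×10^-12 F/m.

Take a coaxial cylindrical Gaussian surface of radius r = 0.0225 m and length L (r < R).
Enclosed charge per unit length: λ_enc = ρ·πr² = (3.04e-3)π(0.0225)² = 4.835×10^-6 C/m.
Applying ∮E·dA = Q_enc/ε₀ with the end caps contributing no flux:
E = |λ_enc|/(2πε₀r) = (4.835×10^-6)/(2π·8.85×10^-12·0.0225) = 3.86e6 N/C.

E ≈ 3.86×10^6 N/C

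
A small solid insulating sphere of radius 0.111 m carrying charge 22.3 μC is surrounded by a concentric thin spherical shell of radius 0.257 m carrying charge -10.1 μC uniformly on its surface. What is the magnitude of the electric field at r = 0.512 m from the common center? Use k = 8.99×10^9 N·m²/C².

4.18×10^5 N/C

By spherical symmetry E is radial; choose a Gaussian sphere of radius r = 0.512 m (r > 0.257 m, enclosing both).
Q_enc = (22.3 μC) + (-10.1 μC) = 1.22×10^-5 C.
By Gauss's law, ∮E·dA = E·4πr² = Q_enc/ε₀.
E = k|Q_enc|/r² = (8.99×10^9)(1.22×10^-5)/(0.512)² = 4.18×10^5 N/C.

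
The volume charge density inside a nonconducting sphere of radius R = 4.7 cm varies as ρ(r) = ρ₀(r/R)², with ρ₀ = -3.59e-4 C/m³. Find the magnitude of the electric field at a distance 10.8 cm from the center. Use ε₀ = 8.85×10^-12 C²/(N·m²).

|E| ≈ 7.22e4 N/C

Take a concentric spherical Gaussian surface of radius r = 10.8 cm (r > R, all charge enclosed).
Q_enc = 4π ∫₀^R ρ₀(r'/R)^2 r'² dr' = 4πρ₀R³/5 = -9.368×10^-8 C.
Applying ∮E·dA = Q_enc/ε₀ with Φ = E(4πr²):
E = |Q_enc|/(4πε₀r²) = (9.368×10^-8)/(4π·8.85×10^-12·(0.108)²) = 7.22×10^4 N/C.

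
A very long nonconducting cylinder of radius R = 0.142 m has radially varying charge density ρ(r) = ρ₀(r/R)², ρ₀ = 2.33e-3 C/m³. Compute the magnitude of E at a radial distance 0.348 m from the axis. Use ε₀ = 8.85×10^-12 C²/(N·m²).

Choose a coaxial cylinder of radius r = 0.348 m (arbitrary length L) as the Gaussian surface (r > R, full charge per length enclosed).
λ_enc = 2π ∫₀^R ρ₀(r'/R)^2 r' dr' = 2πρ₀R²/4 = 7.38×10^-5 C/m.
By Gauss's law (flux through the curved wall only), E·2πrL = λ_enc L/ε₀.
E = |λ_enc|/(2πε₀r) = (7.38e-5)/(2π·8.85×10^-12·0.348) = 3.81e6 N/C.

|E| ≈ 3.81×10^6 N/C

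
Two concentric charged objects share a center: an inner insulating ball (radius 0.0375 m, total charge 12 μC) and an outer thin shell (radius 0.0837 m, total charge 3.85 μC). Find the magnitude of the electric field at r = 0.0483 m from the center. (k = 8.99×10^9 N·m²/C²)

Take a concentric spherical Gaussian surface of radius r = 0.0483 m (between the bodies, 0.0375 m < r < 0.0837 m).
The shell at 0.0837 m lies outside the Gaussian surface, so Q_enc = 12 μC = 1.20×10^-5 C.
Applying ∮E·dA = Q_enc/ε₀ with Φ = E(4πr²):
E = k|Q_enc|/r² = (8.99×10^9)(1.20×10^-5)/(0.0483)² = 4.62×10^7 N/C.

|E| = 4.62×10^7 N/C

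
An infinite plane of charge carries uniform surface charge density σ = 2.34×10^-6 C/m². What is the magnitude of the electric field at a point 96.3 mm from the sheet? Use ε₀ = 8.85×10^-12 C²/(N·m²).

1.32×10^5 N/C

Choose a cylindrical pillbox piercing the sheet, end faces (area A) parallel to it.
Flux Φ = 2EA and Q_enc = σA, so 2EA = σA/ε₀ ⇒ E = |σ|/(2ε₀), independent of distance.
E = |σ|/(2ε₀) = (2.34×10^-6)/(2·8.85×10^-12) = 1.32×10^5 N/C.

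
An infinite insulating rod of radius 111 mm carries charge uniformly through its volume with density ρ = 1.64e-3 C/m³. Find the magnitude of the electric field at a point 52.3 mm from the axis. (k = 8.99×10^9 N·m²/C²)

By cylindrical symmetry E is radial; use a coaxial Gaussian cylinder of radius 52.3 mm and length L (r < R).
Enclosed charge per unit length: λ_enc = ρ·πr² = (1.64×10^-3)π(0.0523)² = 1.409e-5 C/m.
Applying ∮E·dA = Q_enc/ε₀ with the end caps contributing no flux:
E = 2k|λ_enc|/r = 2(8.99×10^9)(1.409×10^-5)/(0.0523) = 4.84e6 N/C.

|E| ≈ 4.84e6 N/C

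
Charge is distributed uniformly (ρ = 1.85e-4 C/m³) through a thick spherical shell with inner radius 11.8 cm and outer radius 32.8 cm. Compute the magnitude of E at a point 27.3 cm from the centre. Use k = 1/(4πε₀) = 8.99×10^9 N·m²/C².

Use a concentric Gaussian sphere at r = 27.3 cm (within the shell material, 11.8 cm < r < 32.8 cm).
Only the shell between 11.8 cm and r is enclosed: Q_enc = ρ·(4π/3)(r³ − a³) = (1.85×10^-4)·(4π/3)·((0.273)³ − (0.118)³) = 1.449e-5 C.
Since E is radial and uniform over the Gaussian sphere, Φ = E·4πr² = Q_enc/ε₀.
E = k|Q_enc|/r² = (8.99×10^9)(1.449e-5)/(0.273)² = 1.75×10^6 N/C.

E ≈ 1.75e6 V/m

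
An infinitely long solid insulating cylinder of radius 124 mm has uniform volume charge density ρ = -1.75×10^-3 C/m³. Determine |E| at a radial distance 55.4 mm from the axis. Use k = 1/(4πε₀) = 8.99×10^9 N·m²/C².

E ≈ 5.48×10^6 V/m

Take a coaxial cylindrical Gaussian surface of radius r = 55.4 mm and length L (r < R).
Charge inside radius r per length L is ρ·πr²·L, so λ_enc = ρπr² = -1.687×10^-5 C/m.
By Gauss's law (flux through the curved wall only), E·2πrL = λ_enc L/ε₀.
E = 2k|λ_enc|/r = 2(8.99×10^9)(1.687×10^-5)/(0.0554) = 5.48×10^6 N/C.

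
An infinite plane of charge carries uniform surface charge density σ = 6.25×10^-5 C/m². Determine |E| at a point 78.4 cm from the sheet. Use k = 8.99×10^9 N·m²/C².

Choose a cylindrical pillbox piercing the sheet, end faces (area A) parallel to it.
Only the two end caps contribute flux: Φ = 2EA. With Q_enc = σA, Gauss's law gives E = |σ|/(2ε₀).
E = 2πk|σ| = 2π(8.99×10^9)(6.25×10^-5) = 3.53×10^6 N/C.

3.53×10^6 N/C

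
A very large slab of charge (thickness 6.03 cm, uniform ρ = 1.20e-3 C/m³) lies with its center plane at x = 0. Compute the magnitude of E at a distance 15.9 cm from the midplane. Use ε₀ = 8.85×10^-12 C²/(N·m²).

E = 4.09e6 N/C

The point |x| = 15.9 cm lies outside the slab (half-thickness 0.03015 m). A symmetric pillbox spanning the full slab encloses Q_enc = ρ·d·A.
Flux = 2EA ⇒ E = |ρ|d/(2ε₀), independent of distance outside.
E = (1.20e-3)(0.0603)/(2·8.85×10^-12) = 4.09e6 N/C.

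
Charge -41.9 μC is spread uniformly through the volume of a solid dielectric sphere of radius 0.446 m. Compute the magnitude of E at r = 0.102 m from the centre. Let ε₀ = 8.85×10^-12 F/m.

|E| ≈ 4.33×10^5 V/m

By spherical symmetry E is radial; choose a Gaussian sphere of radius r = 0.102 m (r < R).
For a uniform sphere the enclosed fraction is (r/R)³, so Q_enc = (-41.9 μC)(0.102/0.446)³ = -5.012×10^-7 C.
By Gauss's law, ∮E·dA = E·4πr² = Q_enc/ε₀.
E = |Q_enc|/(4πε₀r²) = (5.012×10^-7)/(4π·8.85×10^-12·(0.102)²) = 4.33×10^5 N/C.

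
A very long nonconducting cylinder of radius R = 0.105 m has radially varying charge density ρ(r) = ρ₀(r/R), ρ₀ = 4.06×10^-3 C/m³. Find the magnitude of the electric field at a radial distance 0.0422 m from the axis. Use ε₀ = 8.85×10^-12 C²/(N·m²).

By cylindrical symmetry E is radial; use a coaxial Gaussian cylinder of radius 0.0422 m and length L (r < R).
λ_enc = ∫₀^r ρ(r')·2πr' dr' = (2πρ₀/R)·r^3/3 = 6.086×10^-6 C/m.
Applying ∮E·dA = Q_enc/ε₀ with the end caps contributing no flux:
E = |λ_enc|/(2πε₀r) = (6.086e-6)/(2π·8.85×10^-12·0.0422) = 2.59×10^6 N/C.

E = 2.59×10^6 N/C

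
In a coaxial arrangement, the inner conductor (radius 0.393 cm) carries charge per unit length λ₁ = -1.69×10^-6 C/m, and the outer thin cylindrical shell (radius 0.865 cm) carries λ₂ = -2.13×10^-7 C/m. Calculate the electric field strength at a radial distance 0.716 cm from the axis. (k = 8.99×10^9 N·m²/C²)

|E| = 4.24×10^6 N/C

Choose a coaxial cylinder of radius r = 0.716 cm (arbitrary length L) as the Gaussian surface (between the conductors, 0.393 cm < r < 0.865 cm).
Only the inner wire is enclosed; the outer shell contributes nothing inside itself. λ_enc = λ₁ = -1.69×10^-6 C/m.
By Gauss's law (flux through the curved wall only), E·2πrL = λ_enc L/ε₀.
E = 2k|λ_enc|/r = 2(8.99×10^9)(1.69×10^-6)/(0.00716) = 4.24×10^6 N/C.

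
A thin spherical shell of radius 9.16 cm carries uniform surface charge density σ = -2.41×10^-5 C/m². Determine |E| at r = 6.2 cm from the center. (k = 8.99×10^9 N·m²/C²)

E = 0 (no enclosed charge)

By spherical symmetry E is radial; choose a Gaussian sphere of radius r = 6.2 cm (inside the shell, r < 9.16 cm).
No charge lies within this surface, so Q_enc = 0 and Gauss's law gives E·4πr² = 0 ⇒ E = 0.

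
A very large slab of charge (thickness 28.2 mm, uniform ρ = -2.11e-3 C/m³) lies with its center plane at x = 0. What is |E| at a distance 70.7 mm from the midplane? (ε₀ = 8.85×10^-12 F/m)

The point |x| = 70.7 mm lies outside the slab (half-thickness 0.0141 m). A symmetric pillbox spanning the full slab encloses Q_enc = ρ·d·A.
Flux = 2EA ⇒ E = |ρ|d/(2ε₀), independent of distance outside.
E = (2.11×10^-3)(0.0282)/(2·8.85×10^-12) = 3.36×10^6 N/C.

E ≈ 3.36e6 N/C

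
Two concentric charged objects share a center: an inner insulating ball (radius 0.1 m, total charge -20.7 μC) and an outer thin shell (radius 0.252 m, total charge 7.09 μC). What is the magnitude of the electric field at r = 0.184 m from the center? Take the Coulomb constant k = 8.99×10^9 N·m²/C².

|E| = 5.50e6 N/C

Use a concentric Gaussian sphere at r = 0.184 m (between the bodies, 0.1 m < r < 0.252 m).
Only the inner charge is enclosed; the outer shell contributes nothing inside itself. Q_enc = -20.7 μC = -2.07×10^-5 C.
Gauss's law: E·4πr² = Q_enc/ε₀.
E = k|Q_enc|/r² = (8.99×10^9)(2.07e-5)/(0.184)² = 5.50×10^6 N/C.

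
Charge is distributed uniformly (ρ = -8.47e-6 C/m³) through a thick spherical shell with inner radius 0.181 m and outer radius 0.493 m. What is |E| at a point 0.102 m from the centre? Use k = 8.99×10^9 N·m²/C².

E = 0 (no enclosed charge)

Use a concentric Gaussian sphere at r = 0.102 m (r < 0.181 m, inside the empty cavity).
Q_enc = 0 (all charge lies at larger r); Gauss's law gives E = 0.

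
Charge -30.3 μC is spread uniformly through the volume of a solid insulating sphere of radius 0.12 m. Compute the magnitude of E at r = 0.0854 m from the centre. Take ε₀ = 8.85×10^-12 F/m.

Symmetry ⇒ E = E(r) r̂. Gaussian sphere of radius r = 0.0854 m (r < R).
For a uniform sphere the enclosed fraction is (r/R)³, so Q_enc = (-30.3 μC)(0.0854/0.12)³ = -1.092×10^-5 C.
Applying ∮E·dA = Q_enc/ε₀ with Φ = E(4πr²):
E = |Q_enc|/(4πε₀r²) = (1.092×10^-5)/(4π·8.85×10^-12·(0.0854)²) = 1.35e7 N/C.

1.35e7 N/C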